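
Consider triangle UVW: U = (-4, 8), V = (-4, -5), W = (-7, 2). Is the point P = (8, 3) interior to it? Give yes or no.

Barycentric coordinates of P: (36/13, 29/13, -4).
The three coordinates are positive, positive, negative; a point is interior exactly when all three are positive.

no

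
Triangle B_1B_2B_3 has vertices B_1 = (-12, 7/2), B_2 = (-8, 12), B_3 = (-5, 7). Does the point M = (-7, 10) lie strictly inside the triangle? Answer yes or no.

Barycentric coordinates of M: (2/91, 8/13, 33/91).
The three coordinates are positive, positive, positive; a point is interior exactly when all three are positive.

yes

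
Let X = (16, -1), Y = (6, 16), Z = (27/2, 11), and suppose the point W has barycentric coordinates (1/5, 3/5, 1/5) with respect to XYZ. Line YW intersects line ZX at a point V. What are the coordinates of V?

(59/4, 5)

Line YW meets ZX where the Y-coordinate vanishes; zeroing W's Y-weight and renormalizing leaves Z, X-weights 1/5 : 1/5 → (1/2, 1/2).
So V = (1/2)·Z + (1/2)·X = (59/4, 5).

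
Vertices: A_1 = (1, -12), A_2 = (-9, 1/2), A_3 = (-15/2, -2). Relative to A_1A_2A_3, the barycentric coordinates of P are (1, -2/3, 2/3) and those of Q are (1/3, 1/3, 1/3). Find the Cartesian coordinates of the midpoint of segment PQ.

Barycentric coordinates of the midpoint are the average: (2/3, -1/6, 1/2).
Converting: (2/3)·A_1 + (-1/6)·A_2 + (1/2)·A_3 = (-19/12, -109/12).

(-19/12, -109/12)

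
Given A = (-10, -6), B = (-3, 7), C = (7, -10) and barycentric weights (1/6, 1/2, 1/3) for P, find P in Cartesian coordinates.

P = (1/6)·A + (1/2)·B + (1/3)·C.
x-coordinate: (1/6)·(-10) + (1/2)·(-3) + (1/3)·7 = -5/6.
y-coordinate: (1/6)·(-6) + (1/2)·7 + (1/3)·(-10) = -5/6.

(-5/6, -5/6)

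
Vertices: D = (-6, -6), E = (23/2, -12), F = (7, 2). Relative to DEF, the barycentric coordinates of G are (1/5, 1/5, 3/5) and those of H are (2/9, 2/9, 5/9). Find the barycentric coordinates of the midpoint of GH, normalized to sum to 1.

Since both coordinate triples sum to 1, the midpoint's barycentrics are the componentwise average.
(1/5+2/9)/2 = 19/90; similarly 19/90 and 26/45.

(19/90, 19/90, 26/45)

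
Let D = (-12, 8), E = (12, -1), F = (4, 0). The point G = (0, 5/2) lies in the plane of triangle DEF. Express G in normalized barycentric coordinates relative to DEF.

(1/3, 1/6, 1/2)

Signed area of the reference triangle: [DEF] = ½·((-12)·(-1−0) + 12·(0−8) + 4·(8−(-1))) = ½·(12 − 96 + 36) = -24.
[GEF] = ½·(0·(-1−0) + 12·(0−(5/2)) + 4·(5/2−(-1))) = ½·(0 − 30 + 14) = -8, so the D-coordinate is (-8)/(-24) = 1/3.
[DGF] = ½·((-12)·(5/2−0) + 0·(0−8) + 4·(8−(5/2))) = ½·(-30 + 0 + 22) = -4, so the E-coordinate is 1/6.
[DEG] = ½·((-12)·(-1−(5/2)) + 12·(5/2−8) + 0·(8−(-1))) = ½·(42 − 66 + 0) = -12, so the F-coordinate is 1/2.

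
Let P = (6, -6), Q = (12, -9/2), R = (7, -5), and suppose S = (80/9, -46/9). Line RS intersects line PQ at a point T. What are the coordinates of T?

(66/7, -36/7)

Barycentric coordinates of S with respect to PQR: (1/3, 4/9, 2/9).
On side PQ the R-coordinate is zero; dropping S's R-weight 2/9 and renormalizing the remaining 1/3 : 4/9 gives weights 3/7, 4/7 on P, Q.
T = (3/7)·(6, -6) + (4/7)·(12, -9/2) = (66/7, -36/7).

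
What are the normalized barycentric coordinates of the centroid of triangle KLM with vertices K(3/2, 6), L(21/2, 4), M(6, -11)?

(1/3, 1/3, 1/3)

The centroid is the average of the vertices, so each weight is 1/3.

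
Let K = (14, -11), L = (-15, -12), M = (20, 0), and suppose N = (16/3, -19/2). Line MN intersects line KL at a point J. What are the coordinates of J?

Barycentric coordinates of N with respect to KLM: (1/2, 1/3, 1/6).
On side KL the M-coordinate is zero; dropping N's M-weight 1/6 and renormalizing the remaining 1/2 : 1/3 gives weights 3/5, 2/5 on K, L.
J = (3/5)·(14, -11) + (2/5)·(-15, -12) = (12/5, -57/5).

(12/5, -57/5)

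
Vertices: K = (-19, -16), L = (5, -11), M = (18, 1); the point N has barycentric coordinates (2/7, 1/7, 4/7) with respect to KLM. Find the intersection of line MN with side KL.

Line MN meets KL where the M-coordinate vanishes; zeroing N's M-weight and renormalizing leaves K, L-weights 2/7 : 1/7 → (2/3, 1/3).
So J = (2/3)·K + (1/3)·L = (-11, -43/3).

(-11, -43/3)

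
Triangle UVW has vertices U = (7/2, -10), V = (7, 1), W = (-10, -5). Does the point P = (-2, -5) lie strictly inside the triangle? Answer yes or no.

Barycentric coordinates of P: (24/83, 20/83, 39/83).
The three coordinates are positive, positive, positive; a point is interior exactly when all three are positive.

yes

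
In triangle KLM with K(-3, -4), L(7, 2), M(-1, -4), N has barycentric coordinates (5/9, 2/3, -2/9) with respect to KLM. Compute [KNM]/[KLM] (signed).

The signed ratio [KNM]/[KLM] equals the barycentric coordinate of N at vertex L, which is 2/3.

2/3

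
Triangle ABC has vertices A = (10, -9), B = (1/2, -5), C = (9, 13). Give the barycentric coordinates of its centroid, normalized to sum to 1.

(1/3, 1/3, 1/3)

The centroid is the average of the vertices, so each weight is 1/3.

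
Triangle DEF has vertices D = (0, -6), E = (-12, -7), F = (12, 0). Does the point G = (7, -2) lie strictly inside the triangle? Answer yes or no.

yes

Barycentric coordinates of G: (13/60, 1/10, 41/60).
The three coordinates are positive, positive, positive; a point is interior exactly when all three are positive.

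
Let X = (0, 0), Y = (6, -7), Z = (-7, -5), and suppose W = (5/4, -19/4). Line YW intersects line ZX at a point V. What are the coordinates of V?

Barycentric coordinates of W with respect to XYZ: (1/4, 1/2, 1/4).
On side ZX the Y-coordinate is zero; dropping W's Y-weight 1/2 and renormalizing the remaining 1/4 : 1/4 gives weights 1/2, 1/2 on Z, X.
V = (1/2)·(-7, -5) + (1/2)·(0, 0) = (-7/2, -5/2).

(-7/2, -5/2)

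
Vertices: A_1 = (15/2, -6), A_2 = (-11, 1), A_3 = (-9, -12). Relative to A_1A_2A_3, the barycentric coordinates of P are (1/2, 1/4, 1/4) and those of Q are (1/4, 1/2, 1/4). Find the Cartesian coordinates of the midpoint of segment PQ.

(-57/16, -39/8)

Barycentric coordinates of the midpoint are the average: (3/8, 3/8, 1/4).
Converting: (3/8)·A_1 + (3/8)·A_2 + (1/4)·A_3 = (-57/16, -39/8).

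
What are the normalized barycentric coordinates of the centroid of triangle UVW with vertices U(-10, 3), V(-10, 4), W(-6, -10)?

(1/3, 1/3, 1/3)

The centroid is the average of the vertices, so each weight is 1/3.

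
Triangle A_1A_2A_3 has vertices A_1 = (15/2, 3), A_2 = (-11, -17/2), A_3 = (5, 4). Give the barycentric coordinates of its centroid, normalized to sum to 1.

The centroid is the average of the vertices, so each weight is 1/3.

(1/3, 1/3, 1/3)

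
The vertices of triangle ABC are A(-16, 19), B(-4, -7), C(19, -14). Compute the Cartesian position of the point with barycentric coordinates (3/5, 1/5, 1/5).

(-33/5, 36/5)

P = (3/5)·A + (1/5)·B + (1/5)·C.
x-coordinate: (3/5)·(-16) + (1/5)·(-4) + (1/5)·19 = -33/5.
y-coordinate: (3/5)·19 + (1/5)·(-7) + (1/5)·(-14) = 36/5.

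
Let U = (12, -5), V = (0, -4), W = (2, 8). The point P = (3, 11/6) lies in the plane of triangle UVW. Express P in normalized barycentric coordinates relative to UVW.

Signed area of the reference triangle: [UVW] = ½·(12·(-4−8) + 0·(8−(-5)) + 2·(-5−(-4))) = ½·(-144 + 0 − 2) = -73.
[PVW] = ½·(3·(-4−8) + 0·(8−(11/6)) + 2·(11/6−(-4))) = ½·(-36 + 0 + 35/3) = -73/6, so the U-coordinate is (-73/6)/(-73) = 1/6.
[UPW] = ½·(12·(11/6−8) + 3·(8−(-5)) + 2·(-5−(11/6))) = ½·(-74 + 39 − 41/3) = -73/3, so the V-coordinate is 1/3.
[UVP] = ½·(12·(-4−(11/6)) + 0·(11/6−(-5)) + 3·(-5−(-4))) = ½·(-70 + 0 − 3) = -73/2, so the W-coordinate is 1/2.
Check: 1/6 + 1/3 + 1/2 = 1.

(1/6, 1/3, 1/2)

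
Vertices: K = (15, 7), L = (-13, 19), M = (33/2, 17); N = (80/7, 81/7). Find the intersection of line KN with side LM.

(20/3, 53/3)

Barycentric coordinates of N with respect to KLM: (4/7, 1/7, 2/7).
On side LM the K-coordinate is zero; dropping N's K-weight 4/7 and renormalizing the remaining 1/7 : 2/7 gives weights 1/3, 2/3 on L, M.
J = (1/3)·(-13, 19) + (2/3)·(33/2, 17) = (20/3, 53/3).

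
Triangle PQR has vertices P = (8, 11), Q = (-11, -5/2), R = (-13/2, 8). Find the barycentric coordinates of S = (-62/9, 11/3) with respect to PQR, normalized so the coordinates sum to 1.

Signed area of the reference triangle: [PQR] = ½·(8·(-5/2−8) + (-11)·(8−11) + (-13/2)·(11−(-5/2))) = ½·(-84 + 33 − 351/4) = -555/8.
[SQR] = ½·((-62/9)·(-5/2−8) + (-11)·(8−(11/3)) + (-13/2)·(11/3−(-5/2))) = ½·(217/3 − 143/3 − 481/12) = -185/24, so the P-coordinate is (-185/24)/(-555/8) = 1/9.
[PSR] = ½·(8·(11/3−8) + (-62/9)·(8−11) + (-13/2)·(11−(11/3))) = ½·(-104/3 + 62/3 − 143/3) = -185/6, so the Q-coordinate is 4/9.
[PQS] = ½·(8·(-5/2−(11/3)) + (-11)·(11/3−11) + (-62/9)·(11−(-5/2))) = ½·(-148/3 + 242/3 − 93) = -185/6, so the R-coordinate is 4/9.
Check: 1/9 + 4/9 + 4/9 = 1.

(1/9, 4/9, 4/9)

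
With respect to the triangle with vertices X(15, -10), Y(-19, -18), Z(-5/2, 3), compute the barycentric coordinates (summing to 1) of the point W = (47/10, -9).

(3/5, 1/5, 1/5)

Signed area of the reference triangle: [XYZ] = ½·(15·(-18−3) + (-19)·(3−(-10)) + (-5/2)·(-10−(-18))) = ½·(-315 − 247 − 20) = -291.
[WYZ] = ½·((47/10)·(-18−3) + (-19)·(3−(-9)) + (-5/2)·(-9−(-18))) = ½·(-987/10 − 228 − 45/2) = -873/5, so the X-coordinate is (-873/5)/(-291) = 3/5.
[XWZ] = ½·(15·(-9−3) + (47/10)·(3−(-10)) + (-5/2)·(-10−(-9))) = ½·(-180 + 611/10 + 5/2) = -291/5, so the Y-coordinate is 1/5.
[XYW] = ½·(15·(-18−(-9)) + (-19)·(-9−(-10)) + (47/10)·(-10−(-18))) = ½·(-135 − 19 + 188/5) = -291/5, so the Z-coordinate is 1/5.
Check: 3/5 + 1/5 + 1/5 = 1.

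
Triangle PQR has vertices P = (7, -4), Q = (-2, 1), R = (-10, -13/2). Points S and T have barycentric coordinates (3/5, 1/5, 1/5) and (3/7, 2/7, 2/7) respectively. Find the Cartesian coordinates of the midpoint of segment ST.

(24/35, -95/28)

Barycentric coordinates of the midpoint are the average: (18/35, 17/70, 17/70).
Converting: (18/35)·P + (17/70)·Q + (17/70)·R = (24/35, -95/28).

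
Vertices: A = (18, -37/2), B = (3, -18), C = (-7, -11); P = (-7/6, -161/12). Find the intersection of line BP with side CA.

(-2, -25/2)

Barycentric coordinates of P with respect to ABC: (1/6, 1/6, 2/3).
On side CA the B-coordinate is zero; dropping P's B-weight 1/6 and renormalizing the remaining 2/3 : 1/6 gives weights 4/5, 1/5 on C, A.
Q = (4/5)·(-7, -11) + (1/5)·(18, -37/2) = (-2, -25/2).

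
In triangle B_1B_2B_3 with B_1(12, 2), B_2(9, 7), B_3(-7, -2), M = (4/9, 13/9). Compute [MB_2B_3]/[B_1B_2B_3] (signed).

[B_1B_2B_3] = ½·(12·(7−(-2)) + 9·(-2−2) + (-7)·(2−7)) = ½·(108 − 36 + 35) = 107/2.
[MB_2B_3] = ½·((4/9)·(7−(-2)) + 9·(-2−(13/9)) + (-7)·(13/9−7)) = ½·(4 − 31 + 350/9) = 107/18, so the ratio is (107/18)/(107/2) = 1/9.

1/9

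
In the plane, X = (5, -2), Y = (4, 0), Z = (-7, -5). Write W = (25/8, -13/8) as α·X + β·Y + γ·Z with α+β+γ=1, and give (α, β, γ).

Signed area of the reference triangle: [XYZ] = ½·(5·(0−(-5)) + 4·(-5−(-2)) + (-7)·(-2−0)) = ½·(25 − 12 + 14) = 27/2.
[WYZ] = ½·((25/8)·(0−(-5)) + 4·(-5−(-13/8)) + (-7)·(-13/8−0)) = ½·(125/8 − 27/2 + 91/8) = 27/4, so the X-coordinate is (27/4)/(27/2) = 1/2.
[XWZ] = ½·(5·(-13/8−(-5)) + (25/8)·(-5−(-2)) + (-7)·(-2−(-13/8))) = ½·(135/8 − 75/8 + 21/8) = 81/16, so the Y-coordinate is 3/8.
[XYW] = ½·(5·(0−(-13/8)) + 4·(-13/8−(-2)) + (25/8)·(-2−0)) = ½·(65/8 + 3/2 − 25/4) = 27/16, so the Z-coordinate is 1/8.
Check: 1/2 + 3/8 + 1/8 = 1.

(1/2, 3/8, 1/8)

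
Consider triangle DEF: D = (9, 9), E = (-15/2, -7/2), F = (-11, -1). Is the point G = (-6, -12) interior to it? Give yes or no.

Barycentric coordinates of G: (-26/85, 54/17, -159/85).
The three coordinates are negative, positive, negative; a point is interior exactly when all three are positive.

no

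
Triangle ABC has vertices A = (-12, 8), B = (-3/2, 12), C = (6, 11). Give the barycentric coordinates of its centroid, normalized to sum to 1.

(1/3, 1/3, 1/3)

The centroid is the average of the vertices, so each weight is 1/3.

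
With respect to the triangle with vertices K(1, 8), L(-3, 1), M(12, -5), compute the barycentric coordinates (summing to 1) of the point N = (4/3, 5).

(2/3, 2/9, 1/9)

Signed area of the reference triangle: [KLM] = ½·(1·(1−(-5)) + (-3)·(-5−8) + 12·(8−1)) = ½·(6 + 39 + 84) = 129/2.
[NLM] = ½·((4/3)·(1−(-5)) + (-3)·(-5−5) + 12·(5−1)) = ½·(8 + 30 + 48) = 43, so the K-coordinate is 43/(129/2) = 2/3.
[KNM] = ½·(1·(5−(-5)) + (4/3)·(-5−8) + 12·(8−5)) = ½·(10 − 52/3 + 36) = 43/3, so the L-coordinate is 2/9.
[KLN] = ½·(1·(1−5) + (-3)·(5−8) + (4/3)·(8−1)) = ½·(-4 + 9 + 28/3) = 43/6, so the M-coordinate is 1/9.
Check: 2/3 + 2/9 + 1/9 = 1.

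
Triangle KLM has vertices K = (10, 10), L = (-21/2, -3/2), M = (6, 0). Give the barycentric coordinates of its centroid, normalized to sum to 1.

(1/3, 1/3, 1/3)

The centroid is the average of the vertices, so each weight is 1/3.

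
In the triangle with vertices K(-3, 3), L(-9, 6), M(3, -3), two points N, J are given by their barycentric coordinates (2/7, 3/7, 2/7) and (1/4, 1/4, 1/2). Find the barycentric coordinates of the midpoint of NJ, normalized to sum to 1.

Since both coordinate triples sum to 1, the midpoint's barycentrics are the componentwise average.
(2/7+1/4)/2 = 15/56; similarly 19/56 and 11/28.

(15/56, 19/56, 11/28)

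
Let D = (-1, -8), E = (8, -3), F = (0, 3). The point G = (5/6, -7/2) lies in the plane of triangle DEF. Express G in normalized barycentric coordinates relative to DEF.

(1/2, 1/6, 1/3)

Signed area of the reference triangle: [DEF] = ½·((-1)·(-3−3) + 8·(3−(-8)) + 0·(-8−(-3))) = ½·(6 + 88 + 0) = 47.
[GEF] = ½·((5/6)·(-3−3) + 8·(3−(-7/2)) + 0·(-7/2−(-3))) = ½·(-5 + 52 + 0) = 47/2, so the D-coordinate is (47/2)/47 = 1/2.
[DGF] = ½·((-1)·(-7/2−3) + (5/6)·(3−(-8)) + 0·(-8−(-7/2))) = ½·(13/2 + 55/6 + 0) = 47/6, so the E-coordinate is 1/6.
[DEG] = ½·((-1)·(-3−(-7/2)) + 8·(-7/2−(-8)) + (5/6)·(-8−(-3))) = ½·(-1/2 + 36 − 25/6) = 47/3, so the F-coordinate is 1/3.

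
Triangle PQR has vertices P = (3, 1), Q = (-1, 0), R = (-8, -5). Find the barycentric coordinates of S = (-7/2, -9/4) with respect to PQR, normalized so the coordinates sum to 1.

Signed area of the reference triangle: [PQR] = ½·(3·(0−(-5)) + (-1)·(-5−1) + (-8)·(1−0)) = ½·(15 + 6 − 8) = 13/2.
[SQR] = ½·((-7/2)·(0−(-5)) + (-1)·(-5−(-9/4)) + (-8)·(-9/4−0)) = ½·(-35/2 + 11/4 + 18) = 13/8, so the P-coordinate is (13/8)/(13/2) = 1/4.
[PSR] = ½·(3·(-9/4−(-5)) + (-7/2)·(-5−1) + (-8)·(1−(-9/4))) = ½·(33/4 + 21 − 26) = 13/8, so the Q-coordinate is 1/4.
[PQS] = ½·(3·(0−(-9/4)) + (-1)·(-9/4−1) + (-7/2)·(1−0)) = ½·(27/4 + 13/4 − 7/2) = 13/4, so the R-coordinate is 1/2.
Check: 1/4 + 1/4 + 1/2 = 1.

(1/4, 1/4, 1/2)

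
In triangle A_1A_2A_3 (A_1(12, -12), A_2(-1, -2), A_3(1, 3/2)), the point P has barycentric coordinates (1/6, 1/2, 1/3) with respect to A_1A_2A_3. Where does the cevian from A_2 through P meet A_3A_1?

(14/3, -3)

Line A_2P meets A_3A_1 where the A_2-coordinate vanishes; zeroing P's A_2-weight and renormalizing leaves A_3, A_1-weights 1/3 : 1/6 → (2/3, 1/3).
So Q = (2/3)·A_3 + (1/3)·A_1 = (14/3, -3).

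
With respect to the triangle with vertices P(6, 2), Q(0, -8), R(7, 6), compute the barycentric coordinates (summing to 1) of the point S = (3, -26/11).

(2/11, 6/11, 3/11)

Signed area of the reference triangle: [PQR] = ½·(6·(-8−6) + 0·(6−2) + 7·(2−(-8))) = ½·(-84 + 0 + 70) = -7.
[SQR] = ½·(3·(-8−6) + 0·(6−(-26/11)) + 7·(-26/11−(-8))) = ½·(-42 + 0 + 434/11) = -14/11, so the P-coordinate is (-14/11)/(-7) = 2/11.
[PSR] = ½·(6·(-26/11−6) + 3·(6−2) + 7·(2−(-26/11))) = ½·(-552/11 + 12 + 336/11) = -42/11, so the Q-coordinate is 6/11.
[PQS] = ½·(6·(-8−(-26/11)) + 0·(-26/11−2) + 3·(2−(-8))) = ½·(-372/11 + 0 + 30) = -21/11, so the R-coordinate is 3/11.
Check: 2/11 + 6/11 + 3/11 = 1.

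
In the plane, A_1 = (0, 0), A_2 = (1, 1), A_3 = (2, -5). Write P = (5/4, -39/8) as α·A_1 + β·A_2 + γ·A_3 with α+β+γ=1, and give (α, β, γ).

Signed area of the reference triangle: [A_1A_2A_3] = ½·(0·(1−(-5)) + 1·(-5−0) + 2·(0−1)) = ½·(0 − 5 − 2) = -7/2.
[PA_2A_3] = ½·((5/4)·(1−(-5)) + 1·(-5−(-39/8)) + 2·(-39/8−1)) = ½·(15/2 − 1/8 − 47/4) = -35/16, so the A_1-coordinate is (-35/16)/(-7/2) = 5/8.
[A_1PA_3] = ½·(0·(-39/8−(-5)) + (5/4)·(-5−0) + 2·(0−(-39/8))) = ½·(0 − 25/4 + 39/4) = 7/4, so the A_2-coordinate is -1/2.
[A_1A_2P] = ½·(0·(1−(-39/8)) + 1·(-39/8−0) + (5/4)·(0−1)) = ½·(0 − 39/8 − 5/4) = -49/16, so the A_3-coordinate is 7/8.
Check: 5/8 − 1/2 + 7/8 = 1.

(5/8, -1/2, 7/8)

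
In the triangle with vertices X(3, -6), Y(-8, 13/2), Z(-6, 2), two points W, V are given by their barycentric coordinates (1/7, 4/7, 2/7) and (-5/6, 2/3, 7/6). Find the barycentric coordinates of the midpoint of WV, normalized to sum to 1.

(-29/84, 13/21, 61/84)

Since both coordinate triples sum to 1, the midpoint's barycentrics are the componentwise average.
(1/7+-5/6)/2 = -29/84; similarly 13/21 and 61/84.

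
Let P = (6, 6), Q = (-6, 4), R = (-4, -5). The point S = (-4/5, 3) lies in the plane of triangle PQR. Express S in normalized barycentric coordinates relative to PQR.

Signed area of the reference triangle: [PQR] = ½·(6·(4−(-5)) + (-6)·(-5−6) + (-4)·(6−4)) = ½·(54 + 66 − 8) = 56.
[SQR] = ½·((-4/5)·(4−(-5)) + (-6)·(-5−3) + (-4)·(3−4)) = ½·(-36/5 + 48 + 4) = 112/5, so the P-coordinate is (112/5)/56 = 2/5.
[PSR] = ½·(6·(3−(-5)) + (-4/5)·(-5−6) + (-4)·(6−3)) = ½·(48 + 44/5 − 12) = 112/5, so the Q-coordinate is 2/5.
[PQS] = ½·(6·(4−3) + (-6)·(3−6) + (-4/5)·(6−4)) = ½·(6 + 18 − 8/5) = 56/5, so the R-coordinate is 1/5.

(2/5, 2/5, 1/5)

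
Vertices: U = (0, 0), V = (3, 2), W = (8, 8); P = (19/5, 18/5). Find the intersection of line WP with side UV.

Barycentric coordinates of P with respect to UVW: (2/5, 1/5, 2/5).
On side UV the W-coordinate is zero; dropping P's W-weight 2/5 and renormalizing the remaining 2/5 : 1/5 gives weights 2/3, 1/3 on U, V.
Q = (2/3)·(0, 0) + (1/3)·(3, 2) = (1, 2/3).

(1, 2/3)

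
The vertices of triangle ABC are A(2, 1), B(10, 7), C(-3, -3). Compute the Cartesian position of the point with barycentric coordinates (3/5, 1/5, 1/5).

P = (3/5)·A + (1/5)·B + (1/5)·C.
x-coordinate: (3/5)·2 + (1/5)·10 + (1/5)·(-3) = 13/5.
y-coordinate: (3/5)·1 + (1/5)·7 + (1/5)·(-3) = 7/5.

(13/5, 7/5)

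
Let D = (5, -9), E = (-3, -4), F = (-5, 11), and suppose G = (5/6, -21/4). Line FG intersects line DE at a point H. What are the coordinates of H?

Barycentric coordinates of G with respect to DEF: (1/2, 5/12, 1/12).
On side DE the F-coordinate is zero; dropping G's F-weight 1/12 and renormalizing the remaining 1/2 : 5/12 gives weights 6/11, 5/11 on D, E.
H = (6/11)·(5, -9) + (5/11)·(-3, -4) = (15/11, -74/11).

(15/11, -74/11)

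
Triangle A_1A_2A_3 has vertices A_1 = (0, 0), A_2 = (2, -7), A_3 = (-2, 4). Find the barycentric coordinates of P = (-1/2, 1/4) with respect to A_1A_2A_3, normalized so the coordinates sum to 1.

Signed area of the reference triangle: [A_1A_2A_3] = ½·(0·(-7−4) + 2·(4−0) + (-2)·(0−(-7))) = ½·(0 + 8 − 14) = -3.
[PA_2A_3] = ½·((-1/2)·(-7−4) + 2·(4−(1/4)) + (-2)·(1/4−(-7))) = ½·(11/2 + 15/2 − 29/2) = -3/4, so the A_1-coordinate is (-3/4)/(-3) = 1/4.
[A_1PA_3] = ½·(0·(1/4−4) + (-1/2)·(4−0) + (-2)·(0−(1/4))) = ½·(0 − 2 + 1/2) = -3/4, so the A_2-coordinate is 1/4.
[A_1A_2P] = ½·(0·(-7−(1/4)) + 2·(1/4−0) + (-1/2)·(0−(-7))) = ½·(0 + 1/2 − 7/2) = -3/2, so the A_3-coordinate is 1/2.

(1/4, 1/4, 1/2)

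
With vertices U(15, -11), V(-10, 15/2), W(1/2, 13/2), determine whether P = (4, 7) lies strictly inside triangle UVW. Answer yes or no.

Barycentric coordinates of P: (-35/677, -274/677, 986/677).
The three coordinates are negative, negative, positive; a point is interior exactly when all three are positive.

no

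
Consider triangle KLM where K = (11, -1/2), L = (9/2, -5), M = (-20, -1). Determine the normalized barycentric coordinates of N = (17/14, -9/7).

(4/7, 1/7, 2/7)

Signed area of the reference triangle: [KLM] = ½·(11·(-5−(-1)) + (9/2)·(-1−(-1/2)) + (-20)·(-1/2−(-5))) = ½·(-44 − 9/4 − 90) = -545/8.
[NLM] = ½·((17/14)·(-5−(-1)) + (9/2)·(-1−(-9/7)) + (-20)·(-9/7−(-5))) = ½·(-34/7 + 9/7 − 520/7) = -545/14, so the K-coordinate is (-545/14)/(-545/8) = 4/7.
[KNM] = ½·(11·(-9/7−(-1)) + (17/14)·(-1−(-1/2)) + (-20)·(-1/2−(-9/7))) = ½·(-22/7 − 17/28 − 110/7) = -545/56, so the L-coordinate is 1/7.
[KLN] = ½·(11·(-5−(-9/7)) + (9/2)·(-9/7−(-1/2)) + (17/14)·(-1/2−(-5))) = ½·(-286/7 − 99/28 + 153/28) = -545/28, so the M-coordinate is 2/7.
Check: 4/7 + 1/7 + 2/7 = 1.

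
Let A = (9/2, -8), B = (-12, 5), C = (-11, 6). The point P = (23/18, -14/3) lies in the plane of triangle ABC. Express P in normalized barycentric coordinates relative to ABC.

Signed area of the reference triangle: [ABC] = ½·((9/2)·(5−6) + (-12)·(6−(-8)) + (-11)·(-8−5)) = ½·(-9/2 − 168 + 143) = -59/4.
[PBC] = ½·((23/18)·(5−6) + (-12)·(6−(-14/3)) + (-11)·(-14/3−5)) = ½·(-23/18 − 128 + 319/3) = -413/36, so the A-coordinate is (-413/36)/(-59/4) = 7/9.
[APC] = ½·((9/2)·(-14/3−6) + (23/18)·(6−(-8)) + (-11)·(-8−(-14/3))) = ½·(-48 + 161/9 + 110/3) = 59/18, so the B-coordinate is -2/9.
[ABP] = ½·((9/2)·(5−(-14/3)) + (-12)·(-14/3−(-8)) + (23/18)·(-8−5)) = ½·(87/2 − 40 − 299/18) = -59/9, so the C-coordinate is 4/9.
Check: 7/9 − 2/9 + 4/9 = 1.

(7/9, -2/9, 4/9)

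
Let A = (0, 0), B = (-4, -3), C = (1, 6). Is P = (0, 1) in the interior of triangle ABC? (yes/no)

yes

Barycentric coordinates of P: (16/21, 1/21, 4/21).
The three coordinates are positive, positive, positive; a point is interior exactly when all three are positive.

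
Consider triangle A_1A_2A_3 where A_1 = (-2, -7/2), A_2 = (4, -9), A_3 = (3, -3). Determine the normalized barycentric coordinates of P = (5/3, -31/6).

Signed area of the reference triangle: [A_1A_2A_3] = ½·((-2)·(-9−(-3)) + 4·(-3−(-7/2)) + 3·(-7/2−(-9))) = ½·(12 + 2 + 33/2) = 61/4.
[PA_2A_3] = ½·((5/3)·(-9−(-3)) + 4·(-3−(-31/6)) + 3·(-31/6−(-9))) = ½·(-10 + 26/3 + 23/2) = 61/12, so the A_1-coordinate is (61/12)/(61/4) = 1/3.
[A_1PA_3] = ½·((-2)·(-31/6−(-3)) + (5/3)·(-3−(-7/2)) + 3·(-7/2−(-31/6))) = ½·(13/3 + 5/6 + 5) = 61/12, so the A_2-coordinate is 1/3.
[A_1A_2P] = ½·((-2)·(-9−(-31/6)) + 4·(-31/6−(-7/2)) + (5/3)·(-7/2−(-9))) = ½·(23/3 − 20/3 + 55/6) = 61/12, so the A_3-coordinate is 1/3.

(1/3, 1/3, 1/3)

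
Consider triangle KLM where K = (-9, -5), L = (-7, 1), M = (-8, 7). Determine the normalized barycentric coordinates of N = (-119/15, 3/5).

Signed area of the reference triangle: [KLM] = ½·((-9)·(1−7) + (-7)·(7−(-5)) + (-8)·(-5−1)) = ½·(54 − 84 + 48) = 9.
[NLM] = ½·((-119/15)·(1−7) + (-7)·(7−(3/5)) + (-8)·(3/5−1)) = ½·(238/5 − 224/5 + 16/5) = 3, so the K-coordinate is 3/9 = 1/3.
[KNM] = ½·((-9)·(3/5−7) + (-119/15)·(7−(-5)) + (-8)·(-5−(3/5))) = ½·(288/5 − 476/5 + 224/5) = 18/5, so the L-coordinate is 2/5.
[KLN] = ½·((-9)·(1−(3/5)) + (-7)·(3/5−(-5)) + (-119/15)·(-5−1)) = ½·(-18/5 − 196/5 + 238/5) = 12/5, so the M-coordinate is 4/15.

(1/3, 2/5, 4/15)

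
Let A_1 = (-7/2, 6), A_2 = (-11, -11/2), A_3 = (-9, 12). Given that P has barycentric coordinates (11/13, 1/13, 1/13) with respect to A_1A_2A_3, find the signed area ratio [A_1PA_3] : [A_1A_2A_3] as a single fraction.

1/13

The signed ratio [A_1PA_3]/[A_1A_2A_3] equals the barycentric coordinate of P at vertex A_2, which is 1/13.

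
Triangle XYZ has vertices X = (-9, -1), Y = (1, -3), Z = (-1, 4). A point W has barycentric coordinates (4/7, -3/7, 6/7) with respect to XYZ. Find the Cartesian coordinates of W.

W = (4/7)·X + (-3/7)·Y + (6/7)·Z.
x-coordinate: (4/7)·(-9) + (-3/7)·1 + (6/7)·(-1) = -45/7.
y-coordinate: (4/7)·(-1) + (-3/7)·(-3) + (6/7)·4 = 29/7.

(-45/7, 29/7)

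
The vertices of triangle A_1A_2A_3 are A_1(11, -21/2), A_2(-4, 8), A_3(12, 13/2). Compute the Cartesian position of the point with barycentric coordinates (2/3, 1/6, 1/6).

P = (2/3)·A_1 + (1/6)·A_2 + (1/6)·A_3.
x-coordinate: (2/3)·11 + (1/6)·(-4) + (1/6)·12 = 26/3.
y-coordinate: (2/3)·(-21/2) + (1/6)·8 + (1/6)·(13/2) = -55/12.

(26/3, -55/12)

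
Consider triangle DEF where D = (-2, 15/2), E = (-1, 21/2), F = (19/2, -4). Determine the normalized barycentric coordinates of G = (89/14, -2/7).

(1/7, 1/7, 5/7)

Signed area of the reference triangle: [DEF] = ½·((-2)·(21/2−(-4)) + (-1)·(-4−(15/2)) + (19/2)·(15/2−(21/2))) = ½·(-29 + 23/2 − 57/2) = -23.
[GEF] = ½·((89/14)·(21/2−(-4)) + (-1)·(-4−(-2/7)) + (19/2)·(-2/7−(21/2))) = ½·(2581/28 + 26/7 − 2869/28) = -23/7, so the D-coordinate is (-23/7)/(-23) = 1/7.
[DGF] = ½·((-2)·(-2/7−(-4)) + (89/14)·(-4−(15/2)) + (19/2)·(15/2−(-2/7))) = ½·(-52/7 − 2047/28 + 2071/28) = -23/7, so the E-coordinate is 1/7.
[DEG] = ½·((-2)·(21/2−(-2/7)) + (-1)·(-2/7−(15/2)) + (89/14)·(15/2−(21/2))) = ½·(-151/7 + 109/14 − 267/14) = -115/7, so the F-coordinate is 5/7.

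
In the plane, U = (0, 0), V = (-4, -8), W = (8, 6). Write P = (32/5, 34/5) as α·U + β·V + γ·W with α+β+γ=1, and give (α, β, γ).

Signed area of the reference triangle: [UVW] = ½·(0·(-8−6) + (-4)·(6−0) + 8·(0−(-8))) = ½·(0 − 24 + 64) = 20.
[PVW] = ½·((32/5)·(-8−6) + (-4)·(6−(34/5)) + 8·(34/5−(-8))) = ½·(-448/5 + 16/5 + 592/5) = 16, so the U-coordinate is 16/20 = 4/5.
[UPW] = ½·(0·(34/5−6) + (32/5)·(6−0) + 8·(0−(34/5))) = ½·(0 + 192/5 − 272/5) = -8, so the V-coordinate is -2/5.
[UVP] = ½·(0·(-8−(34/5)) + (-4)·(34/5−0) + (32/5)·(0−(-8))) = ½·(0 − 136/5 + 256/5) = 12, so the W-coordinate is 3/5.
Check: 4/5 − 2/5 + 3/5 = 1.

(4/5, -2/5, 3/5)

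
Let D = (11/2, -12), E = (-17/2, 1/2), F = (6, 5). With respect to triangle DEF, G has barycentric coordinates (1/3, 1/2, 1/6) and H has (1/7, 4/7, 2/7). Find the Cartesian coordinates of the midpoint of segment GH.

(-317/168, -35/24)

Barycentric coordinates of the midpoint are the average: (5/21, 15/28, 19/84).
Converting: (5/21)·D + (15/28)·E + (19/84)·F = (-317/168, -35/24).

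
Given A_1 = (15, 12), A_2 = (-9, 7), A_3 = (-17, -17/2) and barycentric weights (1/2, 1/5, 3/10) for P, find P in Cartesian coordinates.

P = (1/2)·A_1 + (1/5)·A_2 + (3/10)·A_3.
x-coordinate: (1/2)·15 + (1/5)·(-9) + (3/10)·(-17) = 3/5.
y-coordinate: (1/2)·12 + (1/5)·7 + (3/10)·(-17/2) = 97/20.

(3/5, 97/20)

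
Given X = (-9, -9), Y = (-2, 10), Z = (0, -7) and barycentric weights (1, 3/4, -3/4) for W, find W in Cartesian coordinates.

(-21/2, 15/4)

W = 1·X + (3/4)·Y + (-3/4)·Z.
x-coordinate: 1·(-9) + (3/4)·(-2) + (-3/4)·0 = -21/2.
y-coordinate: 1·(-9) + (3/4)·10 + (-3/4)·(-7) = 15/4.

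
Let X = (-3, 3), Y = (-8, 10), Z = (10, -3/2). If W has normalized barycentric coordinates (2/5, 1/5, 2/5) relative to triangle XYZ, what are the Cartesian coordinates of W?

W = (2/5)·X + (1/5)·Y + (2/5)·Z.
x-coordinate: (2/5)·(-3) + (1/5)·(-8) + (2/5)·10 = 6/5.
y-coordinate: (2/5)·3 + (1/5)·10 + (2/5)·(-3/2) = 13/5.

(6/5, 13/5)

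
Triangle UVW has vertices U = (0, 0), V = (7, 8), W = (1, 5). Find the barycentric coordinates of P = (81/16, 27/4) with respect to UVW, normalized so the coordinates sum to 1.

Signed area of the reference triangle: [UVW] = ½·(0·(8−5) + 7·(5−0) + 1·(0−8)) = ½·(0 + 35 − 8) = 27/2.
[PVW] = ½·((81/16)·(8−5) + 7·(5−(27/4)) + 1·(27/4−8)) = ½·(243/16 − 49/4 − 5/4) = 27/32, so the U-coordinate is (27/32)/(27/2) = 1/16.
[UPW] = ½·(0·(27/4−5) + (81/16)·(5−0) + 1·(0−(27/4))) = ½·(0 + 405/16 − 27/4) = 297/32, so the V-coordinate is 11/16.
[UVP] = ½·(0·(8−(27/4)) + 7·(27/4−0) + (81/16)·(0−8)) = ½·(0 + 189/4 − 81/2) = 27/8, so the W-coordinate is 1/4.
Check: 1/16 + 11/16 + 1/4 = 1.

(1/16, 11/16, 1/4)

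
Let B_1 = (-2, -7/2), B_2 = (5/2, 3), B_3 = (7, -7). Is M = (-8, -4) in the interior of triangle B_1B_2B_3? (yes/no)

no

Barycentric coordinates of M: (182/99, -34/99, -49/99).
The three coordinates are positive, negative, negative; a point is interior exactly when all three are positive.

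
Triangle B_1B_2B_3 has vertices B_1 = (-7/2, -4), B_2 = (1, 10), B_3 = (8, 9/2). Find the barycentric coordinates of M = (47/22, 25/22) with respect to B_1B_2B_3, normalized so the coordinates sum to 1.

Signed area of the reference triangle: [B_1B_2B_3] = ½·((-7/2)·(10−(9/2)) + 1·(9/2−(-4)) + 8·(-4−10)) = ½·(-77/4 + 17/2 − 112) = -491/8.
[MB_2B_3] = ½·((47/22)·(10−(9/2)) + 1·(9/2−(25/22)) + 8·(25/22−10)) = ½·(47/4 + 37/11 − 780/11) = -2455/88, so the B_1-coordinate is (-2455/88)/(-491/8) = 5/11.
[B_1MB_3] = ½·((-7/2)·(25/22−(9/2)) + (47/22)·(9/2−(-4)) + 8·(-4−(25/22))) = ½·(259/22 + 799/44 − 452/11) = -491/88, so the B_2-coordinate is 1/11.
[B_1B_2M] = ½·((-7/2)·(10−(25/22)) + 1·(25/22−(-4)) + (47/22)·(-4−10)) = ½·(-1365/44 + 113/22 − 329/11) = -2455/88, so the B_3-coordinate is 5/11.

(5/11, 1/11, 5/11)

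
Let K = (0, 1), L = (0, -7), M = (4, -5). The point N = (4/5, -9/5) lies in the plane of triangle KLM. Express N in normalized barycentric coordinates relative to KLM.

(3/5, 1/5, 1/5)

Signed area of the reference triangle: [KLM] = ½·(0·(-7−(-5)) + 0·(-5−1) + 4·(1−(-7))) = ½·(0 + 0 + 32) = 16.
[NLM] = ½·((4/5)·(-7−(-5)) + 0·(-5−(-9/5)) + 4·(-9/5−(-7))) = ½·(-8/5 + 0 + 104/5) = 48/5, so the K-coordinate is (48/5)/16 = 3/5.
[KNM] = ½·(0·(-9/5−(-5)) + (4/5)·(-5−1) + 4·(1−(-9/5))) = ½·(0 − 24/5 + 56/5) = 16/5, so the L-coordinate is 1/5.
[KLN] = ½·(0·(-7−(-9/5)) + 0·(-9/5−1) + (4/5)·(1−(-7))) = ½·(0 + 0 + 32/5) = 16/5, so the M-coordinate is 1/5.
Check: 3/5 + 1/5 + 1/5 = 1.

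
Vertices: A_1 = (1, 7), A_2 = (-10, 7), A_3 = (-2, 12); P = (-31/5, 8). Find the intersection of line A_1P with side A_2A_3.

Barycentric coordinates of P with respect to A_1A_2A_3: (1/5, 3/5, 1/5).
On side A_2A_3 the A_1-coordinate is zero; dropping P's A_1-weight 1/5 and renormalizing the remaining 3/5 : 1/5 gives weights 3/4, 1/4 on A_2, A_3.
Q = (3/4)·(-10, 7) + (1/4)·(-2, 12) = (-8, 33/4).

(-8, 33/4)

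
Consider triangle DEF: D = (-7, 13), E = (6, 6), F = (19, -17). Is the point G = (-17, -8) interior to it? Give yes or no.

no

Barycentric coordinates of G: (711/208, -423/104, 343/208).
The three coordinates are positive, negative, positive; a point is interior exactly when all three are positive.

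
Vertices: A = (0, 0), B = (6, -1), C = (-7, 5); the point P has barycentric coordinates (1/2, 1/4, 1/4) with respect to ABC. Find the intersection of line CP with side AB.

Line CP meets AB where the C-coordinate vanishes; zeroing P's C-weight and renormalizing leaves A, B-weights 1/2 : 1/4 → (2/3, 1/3).
So Q = (2/3)·A + (1/3)·B = (2, -1/3).

(2, -1/3)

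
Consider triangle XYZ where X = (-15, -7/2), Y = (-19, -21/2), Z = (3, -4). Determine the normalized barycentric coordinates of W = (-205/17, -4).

(13/17, 1/17, 3/17)

Signed area of the reference triangle: [XYZ] = ½·((-15)·(-21/2−(-4)) + (-19)·(-4−(-7/2)) + 3·(-7/2−(-21/2))) = ½·(195/2 + 19/2 + 21) = 64.
[WYZ] = ½·((-205/17)·(-21/2−(-4)) + (-19)·(-4−(-4)) + 3·(-4−(-21/2))) = ½·(2665/34 + 0 + 39/2) = 832/17, so the X-coordinate is (832/17)/64 = 13/17.
[XWZ] = ½·((-15)·(-4−(-4)) + (-205/17)·(-4−(-7/2)) + 3·(-7/2−(-4))) = ½·(0 + 205/34 + 3/2) = 64/17, so the Y-coordinate is 1/17.
[XYW] = ½·((-15)·(-21/2−(-4)) + (-19)·(-4−(-7/2)) + (-205/17)·(-7/2−(-21/2))) = ½·(195/2 + 19/2 − 1435/17) = 192/17, so the Z-coordinate is 3/17.
Check: 13/17 + 1/17 + 3/17 = 1.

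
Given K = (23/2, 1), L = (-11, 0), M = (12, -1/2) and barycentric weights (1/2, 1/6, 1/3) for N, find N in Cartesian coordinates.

(95/12, 1/3)

N = (1/2)·K + (1/6)·L + (1/3)·M.
x-coordinate: (1/2)·(23/2) + (1/6)·(-11) + (1/3)·12 = 95/12.
y-coordinate: (1/2)·1 + (1/6)·0 + (1/3)·(-1/2) = 1/3.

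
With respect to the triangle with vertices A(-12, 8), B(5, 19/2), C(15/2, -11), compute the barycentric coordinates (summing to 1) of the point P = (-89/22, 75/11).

Signed area of the reference triangle: [ABC] = ½·((-12)·(19/2−(-11)) + 5·(-11−8) + (15/2)·(8−(19/2))) = ½·(-246 − 95 − 45/4) = -1409/8.
[PBC] = ½·((-89/22)·(19/2−(-11)) + 5·(-11−(75/11)) + (15/2)·(75/11−(19/2))) = ½·(-3649/44 − 980/11 − 885/44) = -4227/44, so the A-coordinate is (-4227/44)/(-1409/8) = 6/11.
[APC] = ½·((-12)·(75/11−(-11)) + (-89/22)·(-11−8) + (15/2)·(8−(75/11))) = ½·(-2352/11 + 1691/22 + 195/22) = -1409/22, so the B-coordinate is 4/11.
[ABP] = ½·((-12)·(19/2−(75/11)) + 5·(75/11−8) + (-89/22)·(8−(19/2))) = ½·(-354/11 − 65/11 + 267/44) = -1409/88, so the C-coordinate is 1/11.

(6/11, 4/11, 1/11)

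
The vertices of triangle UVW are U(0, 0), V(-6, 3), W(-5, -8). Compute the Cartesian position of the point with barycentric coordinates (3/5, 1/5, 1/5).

P = (3/5)·U + (1/5)·V + (1/5)·W.
x-coordinate: (3/5)·0 + (1/5)·(-6) + (1/5)·(-5) = -11/5.
y-coordinate: (3/5)·0 + (1/5)·3 + (1/5)·(-8) = -1.

(-11/5, -1)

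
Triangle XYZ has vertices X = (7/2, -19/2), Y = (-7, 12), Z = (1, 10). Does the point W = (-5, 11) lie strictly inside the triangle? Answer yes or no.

Barycentric coordinates of W: (4/151, 229/302, 65/302).
The three coordinates are positive, positive, positive; a point is interior exactly when all three are positive.

yes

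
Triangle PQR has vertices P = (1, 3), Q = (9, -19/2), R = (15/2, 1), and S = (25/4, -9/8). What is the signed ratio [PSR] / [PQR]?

1/4

[PQR] = ½·(1·(-19/2−1) + 9·(1−3) + (15/2)·(3−(-19/2))) = ½·(-21/2 − 18 + 375/4) = 261/8.
[PSR] = ½·(1·(-9/8−1) + (25/4)·(1−3) + (15/2)·(3−(-9/8))) = ½·(-17/8 − 25/2 + 495/16) = 261/32, so the ratio is (261/32)/(261/8) = 1/4.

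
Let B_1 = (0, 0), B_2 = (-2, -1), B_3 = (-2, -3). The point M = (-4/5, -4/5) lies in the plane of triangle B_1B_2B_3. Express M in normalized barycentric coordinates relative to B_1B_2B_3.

(3/5, 1/5, 1/5)

Signed area of the reference triangle: [B_1B_2B_3] = ½·(0·(-1−(-3)) + (-2)·(-3−0) + (-2)·(0−(-1))) = ½·(0 + 6 − 2) = 2.
[MB_2B_3] = ½·((-4/5)·(-1−(-3)) + (-2)·(-3−(-4/5)) + (-2)·(-4/5−(-1))) = ½·(-8/5 + 22/5 − 2/5) = 6/5, so the B_1-coordinate is (6/5)/2 = 3/5.
[B_1MB_3] = ½·(0·(-4/5−(-3)) + (-4/5)·(-3−0) + (-2)·(0−(-4/5))) = ½·(0 + 12/5 − 8/5) = 2/5, so the B_2-coordinate is 1/5.
[B_1B_2M] = ½·(0·(-1−(-4/5)) + (-2)·(-4/5−0) + (-4/5)·(0−(-1))) = ½·(0 + 8/5 − 4/5) = 2/5, so the B_3-coordinate is 1/5.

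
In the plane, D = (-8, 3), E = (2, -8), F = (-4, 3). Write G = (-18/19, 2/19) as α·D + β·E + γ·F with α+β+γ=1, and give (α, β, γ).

Signed area of the reference triangle: [DEF] = ½·((-8)·(-8−3) + 2·(3−3) + (-4)·(3−(-8))) = ½·(88 + 0 − 44) = 22.
[GEF] = ½·((-18/19)·(-8−3) + 2·(3−(2/19)) + (-4)·(2/19−(-8))) = ½·(198/19 + 110/19 − 616/19) = -154/19, so the D-coordinate is (-154/19)/22 = -7/19.
[DGF] = ½·((-8)·(2/19−3) + (-18/19)·(3−3) + (-4)·(3−(2/19))) = ½·(440/19 + 0 − 220/19) = 110/19, so the E-coordinate is 5/19.
[DEG] = ½·((-8)·(-8−(2/19)) + 2·(2/19−3) + (-18/19)·(3−(-8))) = ½·(1232/19 − 110/19 − 198/19) = 462/19, so the F-coordinate is 21/19.
Check: -7/19 + 5/19 + 21/19 = 1.

(-7/19, 5/19, 21/19)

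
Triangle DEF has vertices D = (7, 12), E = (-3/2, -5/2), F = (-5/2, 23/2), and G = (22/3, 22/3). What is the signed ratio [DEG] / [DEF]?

[DEF] = ½·(7·(-5/2−(23/2)) + (-3/2)·(23/2−12) + (-5/2)·(12−(-5/2))) = ½·(-98 + 3/4 − 145/4) = -267/4.
[DEG] = ½·(7·(-5/2−(22/3)) + (-3/2)·(22/3−12) + (22/3)·(12−(-5/2))) = ½·(-413/6 + 7 + 319/3) = 89/4, so the ratio is (89/4)/(-267/4) = -1/3.

-1/3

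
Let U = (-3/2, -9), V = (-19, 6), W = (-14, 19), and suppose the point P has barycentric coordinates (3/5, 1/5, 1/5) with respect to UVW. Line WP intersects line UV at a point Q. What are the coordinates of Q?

(-47/8, -21/4)

Line WP meets UV where the W-coordinate vanishes; zeroing P's W-weight and renormalizing leaves U, V-weights 3/5 : 1/5 → (3/4, 1/4).
So Q = (3/4)·U + (1/4)·V = (-47/8, -21/4).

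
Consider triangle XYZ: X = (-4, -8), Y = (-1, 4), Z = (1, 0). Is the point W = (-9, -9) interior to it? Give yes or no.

no

Barycentric coordinates of W: (29/18, 35/36, -19/12).
The three coordinates are positive, positive, negative; a point is interior exactly when all three are positive.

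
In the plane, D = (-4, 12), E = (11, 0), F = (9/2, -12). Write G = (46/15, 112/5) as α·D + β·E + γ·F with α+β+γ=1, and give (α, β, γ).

Signed area of the reference triangle: [DEF] = ½·((-4)·(0−(-12)) + 11·(-12−12) + (9/2)·(12−0)) = ½·(-48 − 264 + 54) = -129.
[GEF] = ½·((46/15)·(0−(-12)) + 11·(-12−(112/5)) + (9/2)·(112/5−0)) = ½·(184/5 − 1892/5 + 504/5) = -602/5, so the D-coordinate is (-602/5)/(-129) = 14/15.
[DGF] = ½·((-4)·(112/5−(-12)) + (46/15)·(-12−12) + (9/2)·(12−(112/5))) = ½·(-688/5 − 368/5 − 234/5) = -129, so the E-coordinate is 1.
[DEG] = ½·((-4)·(0−(112/5)) + 11·(112/5−12) + (46/15)·(12−0)) = ½·(448/5 + 572/5 + 184/5) = 602/5, so the F-coordinate is -14/15.
Check: 14/15 + 1 − 14/15 = 1.

(14/15, 1, -14/15)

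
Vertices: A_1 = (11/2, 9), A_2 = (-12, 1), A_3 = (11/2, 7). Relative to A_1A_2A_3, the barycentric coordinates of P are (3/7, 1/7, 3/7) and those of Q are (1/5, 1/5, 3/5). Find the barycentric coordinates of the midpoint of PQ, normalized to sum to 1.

Since both coordinate triples sum to 1, the midpoint's barycentrics are the componentwise average.
(3/7+1/5)/2 = 11/35; similarly 6/35 and 18/35.

(11/35, 6/35, 18/35)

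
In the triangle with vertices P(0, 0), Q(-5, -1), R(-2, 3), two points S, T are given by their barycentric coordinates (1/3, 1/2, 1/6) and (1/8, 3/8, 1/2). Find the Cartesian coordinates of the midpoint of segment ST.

(-137/48, 9/16)

Barycentric coordinates of the midpoint are the average: (11/48, 7/16, 1/3).
Converting: (11/48)·P + (7/16)·Q + (1/3)·R = (-137/48, 9/16).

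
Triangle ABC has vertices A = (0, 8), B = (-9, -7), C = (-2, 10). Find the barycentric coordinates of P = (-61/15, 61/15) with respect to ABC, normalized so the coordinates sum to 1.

(2/15, 1/3, 8/15)

Signed area of the reference triangle: [ABC] = ½·(0·(-7−10) + (-9)·(10−8) + (-2)·(8−(-7))) = ½·(0 − 18 − 30) = -24.
[PBC] = ½·((-61/15)·(-7−10) + (-9)·(10−(61/15)) + (-2)·(61/15−(-7))) = ½·(1037/15 − 267/5 − 332/15) = -16/5, so the A-coordinate is (-16/5)/(-24) = 2/15.
[APC] = ½·(0·(61/15−10) + (-61/15)·(10−8) + (-2)·(8−(61/15))) = ½·(0 − 122/15 − 118/15) = -8, so the B-coordinate is 1/3.
[ABP] = ½·(0·(-7−(61/15)) + (-9)·(61/15−8) + (-61/15)·(8−(-7))) = ½·(0 + 177/5 − 61) = -64/5, so the C-coordinate is 8/15.
Check: 2/15 + 1/3 + 8/15 = 1.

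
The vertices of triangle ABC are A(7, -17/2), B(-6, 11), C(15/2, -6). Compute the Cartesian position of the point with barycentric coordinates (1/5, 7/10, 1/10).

P = (1/5)·A + (7/10)·B + (1/10)·C.
x-coordinate: (1/5)·7 + (7/10)·(-6) + (1/10)·(15/2) = -41/20.
y-coordinate: (1/5)·(-17/2) + (7/10)·11 + (1/10)·(-6) = 27/5.

(-41/20, 27/5)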